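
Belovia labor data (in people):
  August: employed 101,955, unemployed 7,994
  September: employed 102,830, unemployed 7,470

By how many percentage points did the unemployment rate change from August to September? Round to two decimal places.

August: labor force = 101,955 + 7,994 = 109,949; u = 7,994/109,949 = 7.27%.
September: labor force = 102,830 + 7,470 = 110,300; u = 7,470/110,300 = 6.77%.
Change = 6.77% − 7.27% = −0.50 pp.

The unemployment rate changed by −0.50 percentage points.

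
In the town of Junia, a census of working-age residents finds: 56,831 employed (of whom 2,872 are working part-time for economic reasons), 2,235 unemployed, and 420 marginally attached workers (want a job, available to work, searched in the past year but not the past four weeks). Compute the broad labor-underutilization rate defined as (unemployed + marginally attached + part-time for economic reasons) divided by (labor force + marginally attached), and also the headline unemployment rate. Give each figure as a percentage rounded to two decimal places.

Labor force = 56,831 + 2,235 = 59,066.
Numerator = 2,235 + 420 + 2,872 = 5,527.
Denominator = 59,066 + 420 = 59,486.
Broad rate = 5,527 / 59,486 = 9.29%.
Headline unemployment rate = 2,235 / 59,066 = 3.78%.

Broad underutilization rate ≈ 9.29%; headline unemployment rate ≈ 3.78%.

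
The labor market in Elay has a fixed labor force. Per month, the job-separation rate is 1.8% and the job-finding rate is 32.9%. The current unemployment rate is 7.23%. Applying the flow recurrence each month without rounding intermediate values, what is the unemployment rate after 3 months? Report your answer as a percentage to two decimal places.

With a fixed labor force, u_{t+1} = u_t + s·(1−u_t) − f·u_t = u_t·(1−s−f) + s.
Here 1−s−f = 0.653 and s = 0.018.
u_1 = 0.072300 × 0.653 + 0.018 = 0.065212.
u_2 = 0.065212 × 0.653 + 0.018 = 0.060583.
u_3 = 0.060583 × 0.653 + 0.018 = 0.057561.

Unemployment rate after three months ≈ 5.76%.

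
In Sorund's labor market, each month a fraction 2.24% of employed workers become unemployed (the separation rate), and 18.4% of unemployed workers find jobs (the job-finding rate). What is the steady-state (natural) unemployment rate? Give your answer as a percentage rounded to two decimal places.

Steady-state unemployment rate ≈ 10.85%.

At steady state the flows balance: s·E = f·U, so U/(E+U) = s/(s+f).
u* = 2.24 / (2.24 + 18.4) = 2.24 / 20.64 = 10.85%.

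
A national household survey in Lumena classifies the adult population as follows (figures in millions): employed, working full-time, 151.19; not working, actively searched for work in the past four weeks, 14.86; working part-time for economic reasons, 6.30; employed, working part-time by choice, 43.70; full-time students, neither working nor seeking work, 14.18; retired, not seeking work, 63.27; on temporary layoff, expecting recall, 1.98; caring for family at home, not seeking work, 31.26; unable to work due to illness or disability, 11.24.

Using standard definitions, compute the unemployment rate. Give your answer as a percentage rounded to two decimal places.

Unemployment rate ≈ 7.72%.

Employed = 151.19 + 6.30 + 43.70 = 201.19 million (anyone who worked, including part-time for economic reasons, counts as employed).
Unemployed = 14.86 + 1.98 = 16.84 million (jobless and actively searching, or on temporary layoff).
Labor force = 201.19 + 16.84 = 218.03 million.
Unemployment rate = 16.84 / 218.03 = 7.72%.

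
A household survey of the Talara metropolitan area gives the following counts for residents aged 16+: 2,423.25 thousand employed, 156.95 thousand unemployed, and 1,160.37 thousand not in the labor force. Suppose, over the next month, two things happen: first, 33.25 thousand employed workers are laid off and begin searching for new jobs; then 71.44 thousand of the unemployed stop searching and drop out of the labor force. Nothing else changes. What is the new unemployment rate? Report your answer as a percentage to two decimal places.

New unemployment rate ≈ 4.73%.

Initially, labor force = 2,423.25 + 156.95 = 2,580.20 thousand, so u = 156.95/2,580.20 = 6.08%.
After the first change, employed falls and unemployed rises by 33.25; labor force unchanged → E = 2,390.00, U = 190.20, labor force = 2,580.20 thousand.
After the second change, unemployed and labor force both fall by 71.44 → E = 2,390.00, U = 118.76, labor force = 2,508.76 thousand.
New unemployment rate = 118.76 / 2,508.76 = 4.73%.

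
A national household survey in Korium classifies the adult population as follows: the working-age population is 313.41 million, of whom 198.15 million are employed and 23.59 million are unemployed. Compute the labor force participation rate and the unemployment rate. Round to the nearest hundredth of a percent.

Labor force participation rate ≈ 70.75%; unemployment rate ≈ 10.64%.

Labor force = employed + unemployed = 198.15 + 23.59 = 221.74 million.
Unemployment rate = 23.59 / 221.74 = 10.64%.
Labor force participation rate = 221.74 / 313.41 = 70.75%.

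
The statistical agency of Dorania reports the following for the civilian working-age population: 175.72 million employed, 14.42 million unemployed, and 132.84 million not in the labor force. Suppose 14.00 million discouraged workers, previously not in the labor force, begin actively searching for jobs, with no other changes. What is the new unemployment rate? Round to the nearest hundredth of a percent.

New unemployment rate ≈ 13.92%.

Initially, labor force = 175.72 + 14.42 = 190.14 million, so u = 14.42/190.14 = 7.58%.
After the change, unemployed and labor force both rise by 14.00 → E = 175.72, U = 28.42, labor force = 204.14 million.
New unemployment rate = 28.42 / 204.14 = 13.92%.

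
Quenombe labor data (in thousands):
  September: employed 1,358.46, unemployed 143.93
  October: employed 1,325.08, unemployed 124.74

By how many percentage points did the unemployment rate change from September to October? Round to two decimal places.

September: labor force = 1,358.46 + 143.93 = 1,502.39; u = 143.93/1,502.39 = 9.58%.
October: labor force = 1,325.08 + 124.74 = 1,449.82; u = 124.74/1,449.82 = 8.60%.
Change = 8.60% − 9.58% = −0.98 pp.

The unemployment rate changed by −0.98 percentage points.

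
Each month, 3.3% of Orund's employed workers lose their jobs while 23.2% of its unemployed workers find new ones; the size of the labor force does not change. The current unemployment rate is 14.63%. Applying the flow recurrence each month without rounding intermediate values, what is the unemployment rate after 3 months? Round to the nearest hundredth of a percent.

Unemployment rate after three months ≈ 13.32%.

With a fixed labor force, u_{t+1} = u_t + s·(1−u_t) − f·u_t = u_t·(1−s−f) + s.
Here 1−s−f = 0.735 and s = 0.033.
u_1 = 0.146300 × 0.735 + 0.033 = 0.140531.
u_2 = 0.140531 × 0.735 + 0.033 = 0.136290.
u_3 = 0.136290 × 0.735 + 0.033 = 0.133173.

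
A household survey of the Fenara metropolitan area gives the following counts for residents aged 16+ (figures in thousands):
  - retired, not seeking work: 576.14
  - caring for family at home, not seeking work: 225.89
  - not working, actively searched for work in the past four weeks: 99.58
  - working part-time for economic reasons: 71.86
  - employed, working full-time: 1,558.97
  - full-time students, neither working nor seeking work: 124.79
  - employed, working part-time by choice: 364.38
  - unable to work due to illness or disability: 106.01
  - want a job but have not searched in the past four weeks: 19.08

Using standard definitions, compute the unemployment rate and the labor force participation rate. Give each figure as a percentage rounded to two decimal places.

Unemployment rate ≈ 4.75%; labor force participation rate ≈ 66.57%.

Employed = 71.86 + 1,558.97 + 364.38 = 1,995.21 thousand (anyone who worked, including part-time for economic reasons, counts as employed).
Unemployed = 99.58 thousand.
Labor force = 1,995.21 + 99.58 = 2,094.79 thousand.
Not in labor force = 576.14 + 225.89 + 124.79 + 106.01 + 19.08 = 1,051.91 thousand (those not working and not actively searching are outside the labor force — including those who want a job but have given up searching).
Civilian working-age population = 2,094.79 + 1,051.91 = 3,146.70 thousand.
Unemployment rate = 99.58 / 2,094.79 = 4.75%.
Labor force participation rate = 2,094.79 / 3,146.70 = 66.57%.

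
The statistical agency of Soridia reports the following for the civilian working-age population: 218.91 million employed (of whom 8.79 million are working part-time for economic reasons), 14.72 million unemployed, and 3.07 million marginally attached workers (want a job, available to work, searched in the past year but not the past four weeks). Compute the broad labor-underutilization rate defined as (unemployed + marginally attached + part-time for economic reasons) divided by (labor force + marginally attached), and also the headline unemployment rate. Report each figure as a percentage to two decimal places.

Broad underutilization rate ≈ 11.23%; headline unemployment rate ≈ 6.30%.

Labor force = 218.91 + 14.72 = 233.63 million.
Numerator = 14.72 + 3.07 + 8.79 = 26.58 million.
Denominator = 233.63 + 3.07 = 236.70 million.
Broad rate = 26.58 / 236.70 = 11.23%.
Headline unemployment rate = 14.72 / 233.63 = 6.30%.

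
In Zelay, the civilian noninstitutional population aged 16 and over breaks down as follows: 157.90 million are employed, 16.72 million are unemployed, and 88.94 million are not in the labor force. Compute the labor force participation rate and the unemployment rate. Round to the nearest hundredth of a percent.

Labor force = employed + unemployed = 157.90 + 16.72 = 174.62 million.
Working-age population = 174.62 + 88.94 = 263.56 million.
Unemployment rate = 16.72 / 174.62 = 9.58%.
Labor force participation rate = 174.62 / 263.56 = 66.25%.

Labor force participation rate ≈ 66.25%; unemployment rate ≈ 9.58%.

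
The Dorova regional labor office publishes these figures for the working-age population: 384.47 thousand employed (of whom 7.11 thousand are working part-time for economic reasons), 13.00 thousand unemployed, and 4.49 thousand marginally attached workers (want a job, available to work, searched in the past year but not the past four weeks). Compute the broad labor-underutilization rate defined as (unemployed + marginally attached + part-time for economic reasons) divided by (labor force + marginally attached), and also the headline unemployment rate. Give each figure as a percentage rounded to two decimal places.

Labor force = 384.47 + 13.00 = 397.47 thousand.
Numerator = 13.00 + 4.49 + 7.11 = 24.60 thousand.
Denominator = 397.47 + 4.49 = 401.96 thousand.
Broad rate = 24.60 / 401.96 = 6.12%.
Headline unemployment rate = 13.00 / 397.47 = 3.27%.

Broad underutilization rate ≈ 6.12%; headline unemployment rate ≈ 3.27%.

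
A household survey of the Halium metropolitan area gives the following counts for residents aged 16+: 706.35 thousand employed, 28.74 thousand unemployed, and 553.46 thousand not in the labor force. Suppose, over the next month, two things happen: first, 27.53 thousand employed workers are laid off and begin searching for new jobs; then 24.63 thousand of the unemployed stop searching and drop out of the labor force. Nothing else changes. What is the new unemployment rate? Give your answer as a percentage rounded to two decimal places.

Initially, labor force = 706.35 + 28.74 = 735.09 thousand, so u = 28.74/735.09 = 3.91%.
After the first change, employed falls and unemployed rises by 27.53; labor force unchanged → E = 678.82, U = 56.27, labor force = 735.09 thousand.
After the second change, unemployed and labor force both fall by 24.63 → E = 678.82, U = 31.64, labor force = 710.46 thousand.
New unemployment rate = 31.64 / 710.46 = 4.45%.

New unemployment rate ≈ 4.45%.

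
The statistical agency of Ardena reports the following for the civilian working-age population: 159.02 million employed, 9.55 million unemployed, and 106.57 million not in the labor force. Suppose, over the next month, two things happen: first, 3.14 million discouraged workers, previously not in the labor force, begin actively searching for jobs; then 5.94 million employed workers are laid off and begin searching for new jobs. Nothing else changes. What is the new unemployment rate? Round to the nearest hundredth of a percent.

New unemployment rate ≈ 10.85%.

Initially, labor force = 159.02 + 9.55 = 168.57 million, so u = 9.55/168.57 = 5.67%.
After the first change, unemployed and labor force both rise by 3.14 → E = 159.02, U = 12.69, labor force = 171.71 million.
After the second change, employed falls and unemployed rises by 5.94; labor force unchanged → E = 153.08, U = 18.63, labor force = 171.71 million.
New unemployment rate = 18.63 / 171.71 = 10.85%.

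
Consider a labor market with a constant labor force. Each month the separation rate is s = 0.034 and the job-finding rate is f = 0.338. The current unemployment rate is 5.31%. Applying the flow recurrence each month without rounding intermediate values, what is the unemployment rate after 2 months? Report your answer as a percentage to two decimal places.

Unemployment rate after two months ≈ 7.63%.

With a fixed labor force, u_{t+1} = u_t + s·(1−u_t) − f·u_t = u_t·(1−s−f) + s.
Here 1−s−f = 0.628 and s = 0.034.
u_1 = 0.053100 × 0.628 + 0.034 = 0.067347.
u_2 = 0.067347 × 0.628 + 0.034 = 0.076294.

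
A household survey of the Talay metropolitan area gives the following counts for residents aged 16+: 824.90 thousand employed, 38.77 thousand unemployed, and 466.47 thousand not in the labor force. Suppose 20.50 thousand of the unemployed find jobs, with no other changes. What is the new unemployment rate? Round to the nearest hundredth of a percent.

New unemployment rate ≈ 2.12%.

Initially, labor force = 824.90 + 38.77 = 863.67 thousand, so u = 38.77/863.67 = 4.49%.
After the change, unemployed falls and employed rises by 20.50; labor force unchanged → E = 845.40, U = 18.27, labor force = 863.67 thousand.
New unemployment rate = 18.27 / 863.67 = 2.12%.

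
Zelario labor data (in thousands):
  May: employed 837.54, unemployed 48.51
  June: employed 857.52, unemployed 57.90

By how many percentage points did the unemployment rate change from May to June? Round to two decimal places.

The unemployment rate changed by +0.85 percentage points.

May: labor force = 837.54 + 48.51 = 886.05; u = 48.51/886.05 = 5.47%.
June: labor force = 857.52 + 57.90 = 915.42; u = 57.90/915.42 = 6.32%.
Change = 6.32% − 5.47% = +0.85 pp.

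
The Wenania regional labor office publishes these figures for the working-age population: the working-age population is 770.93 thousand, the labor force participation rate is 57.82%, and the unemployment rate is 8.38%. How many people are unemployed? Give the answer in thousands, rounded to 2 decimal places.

About 37.35 thousand are unemployed.

Labor force = 0.5782 × 770.93 = 445.75 thousand.
Unemployed = 0.0838 × 445.75 ≈ 37.35 thousand.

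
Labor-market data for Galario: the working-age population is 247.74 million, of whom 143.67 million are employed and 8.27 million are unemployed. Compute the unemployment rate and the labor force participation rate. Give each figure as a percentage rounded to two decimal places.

Labor force = employed + unemployed = 143.67 + 8.27 = 151.94 million.
Unemployment rate = 8.27 / 151.94 = 5.44%.
Labor force participation rate = 151.94 / 247.74 = 61.33%.

Unemployment rate ≈ 5.44%; labor force participation rate ≈ 61.33%.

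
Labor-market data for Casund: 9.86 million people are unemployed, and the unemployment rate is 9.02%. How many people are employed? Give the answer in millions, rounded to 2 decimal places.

About 99.45 million are employed.

Labor force = U / u = 9.86 / 0.0902 ≈ 109.31 million.
Employed = labor force − unemployed = 109.31 − 9.86 = 99.45 million.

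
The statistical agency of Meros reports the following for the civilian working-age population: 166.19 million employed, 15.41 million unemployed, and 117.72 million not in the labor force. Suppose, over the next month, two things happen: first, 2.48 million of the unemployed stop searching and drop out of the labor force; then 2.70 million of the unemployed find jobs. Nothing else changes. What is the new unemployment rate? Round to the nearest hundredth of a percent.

New unemployment rate ≈ 5.71%.

Initially, labor force = 166.19 + 15.41 = 181.60 million, so u = 15.41/181.60 = 8.49%.
After the first change, unemployed and labor force both fall by 2.48 → E = 166.19, U = 12.93, labor force = 179.12 million.
After the second change, unemployed falls and employed rises by 2.70; labor force unchanged → E = 168.89, U = 10.23, labor force = 179.12 million.
New unemployment rate = 10.23 / 179.12 = 5.71%.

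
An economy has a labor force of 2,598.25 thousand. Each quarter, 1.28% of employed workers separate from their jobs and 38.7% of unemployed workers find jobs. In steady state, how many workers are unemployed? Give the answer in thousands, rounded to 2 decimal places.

About 83.19 thousand are unemployed in steady state.

Steady-state unemployment rate u* = s/(s+f) = 1.28/(1.28+38.7) = 0.032016.
Unemployed = u* × labor force = 0.032016 × 2,598.25 ≈ 83.19 thousand.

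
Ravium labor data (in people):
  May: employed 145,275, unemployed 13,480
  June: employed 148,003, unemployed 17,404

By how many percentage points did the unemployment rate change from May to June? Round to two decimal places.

May: labor force = 145,275 + 13,480 = 158,755; u = 13,480/158,755 = 8.49%.
June: labor force = 148,003 + 17,404 = 165,407; u = 17,404/165,407 = 10.52%.
Change = 10.52% − 8.49% = +2.03 pp.

The unemployment rate changed by +2.03 percentage points.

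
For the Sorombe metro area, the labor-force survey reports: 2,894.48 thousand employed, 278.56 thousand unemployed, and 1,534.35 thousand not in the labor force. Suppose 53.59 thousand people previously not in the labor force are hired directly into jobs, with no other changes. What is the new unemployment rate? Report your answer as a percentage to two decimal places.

New unemployment rate ≈ 8.63%.

Initially, labor force = 2,894.48 + 278.56 = 3,173.04 thousand, so u = 278.56/3,173.04 = 8.78%.
After the change, employed and labor force both rise by 53.59; unemployed unchanged → E = 2,948.07, U = 278.56, labor force = 3,226.63 thousand.
New unemployment rate = 278.56 / 3,226.63 = 8.63%.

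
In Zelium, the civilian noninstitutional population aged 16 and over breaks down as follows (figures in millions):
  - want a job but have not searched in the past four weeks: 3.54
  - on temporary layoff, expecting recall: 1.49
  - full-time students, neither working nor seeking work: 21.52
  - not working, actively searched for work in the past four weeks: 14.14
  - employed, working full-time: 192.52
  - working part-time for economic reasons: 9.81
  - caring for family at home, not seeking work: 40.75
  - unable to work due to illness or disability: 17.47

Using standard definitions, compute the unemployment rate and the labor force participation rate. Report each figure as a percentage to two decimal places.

Employed = 192.52 + 9.81 = 202.33 million (anyone who worked, including part-time for economic reasons, counts as employed).
Unemployed = 1.49 + 14.14 = 15.63 million (jobless and actively searching, or on temporary layoff).
Labor force = 202.33 + 15.63 = 217.96 million.
Not in labor force = 3.54 + 21.52 + 40.75 + 17.47 = 83.28 million (those not working and not actively searching are outside the labor force — including those who want a job but have given up searching).
Civilian working-age population = 217.96 + 83.28 = 301.24 million.
Unemployment rate = 15.63 / 217.96 = 7.17%.
Labor force participation rate = 217.96 / 301.24 = 72.35%.

Unemployment rate ≈ 7.17%; labor force participation rate ≈ 72.35%.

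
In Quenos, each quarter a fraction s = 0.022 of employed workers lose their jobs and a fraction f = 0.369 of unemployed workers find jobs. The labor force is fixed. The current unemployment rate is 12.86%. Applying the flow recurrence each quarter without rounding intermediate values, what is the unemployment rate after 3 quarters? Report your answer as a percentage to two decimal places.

Unemployment rate after three quarters ≈ 7.26%.

With a fixed labor force, u_{t+1} = u_t + s·(1−u_t) − f·u_t = u_t·(1−s−f) + s.
Here 1−s−f = 0.609 and s = 0.022.
u_1 = 0.128600 × 0.609 + 0.022 = 0.100317.
u_2 = 0.100317 × 0.609 + 0.022 = 0.083093.
u_3 = 0.083093 × 0.609 + 0.022 = 0.072604.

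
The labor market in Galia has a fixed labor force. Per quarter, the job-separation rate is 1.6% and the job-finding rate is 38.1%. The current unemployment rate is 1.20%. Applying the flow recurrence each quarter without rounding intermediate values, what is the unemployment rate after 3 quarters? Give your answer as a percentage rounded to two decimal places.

Unemployment rate after three quarters ≈ 3.41%.

With a fixed labor force, u_{t+1} = u_t + s·(1−u_t) − f·u_t = u_t·(1−s−f) + s.
Here 1−s−f = 0.603 and s = 0.016.
u_1 = 0.012000 × 0.603 + 0.016 = 0.023236.
u_2 = 0.023236 × 0.603 + 0.016 = 0.030011.
u_3 = 0.030011 × 0.603 + 0.016 = 0.034097.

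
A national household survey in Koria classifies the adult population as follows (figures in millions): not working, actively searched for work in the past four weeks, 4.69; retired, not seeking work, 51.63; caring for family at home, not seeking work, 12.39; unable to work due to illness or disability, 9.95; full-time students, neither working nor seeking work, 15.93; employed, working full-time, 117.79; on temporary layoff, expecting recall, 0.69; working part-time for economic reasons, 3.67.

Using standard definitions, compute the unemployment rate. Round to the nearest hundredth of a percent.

Unemployment rate ≈ 4.24%.

Employed = 117.79 + 3.67 = 121.46 million (anyone who worked, including part-time for economic reasons, counts as employed).
Unemployed = 4.69 + 0.69 = 5.38 million (jobless and actively searching, or on temporary layoff).
Labor force = 121.46 + 5.38 = 126.84 million.
Unemployment rate = 5.38 / 126.84 = 4.24%.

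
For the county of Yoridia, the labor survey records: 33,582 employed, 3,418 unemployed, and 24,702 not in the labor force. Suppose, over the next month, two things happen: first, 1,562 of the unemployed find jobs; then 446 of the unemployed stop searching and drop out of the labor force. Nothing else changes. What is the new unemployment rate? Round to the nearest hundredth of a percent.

Initially, labor force = 33,582 + 3,418 = 37,000, so u = 3,418/37,000 = 9.24%.
After the first change, unemployed falls and employed rises by 1,562; labor force unchanged → E = 35,144, U = 1,856, labor force = 37,000.
After the second change, unemployed and labor force both fall by 446 → E = 35,144, U = 1,410, labor force = 36,554.
New unemployment rate = 1,410 / 36,554 = 3.86%.

New unemployment rate ≈ 3.86%.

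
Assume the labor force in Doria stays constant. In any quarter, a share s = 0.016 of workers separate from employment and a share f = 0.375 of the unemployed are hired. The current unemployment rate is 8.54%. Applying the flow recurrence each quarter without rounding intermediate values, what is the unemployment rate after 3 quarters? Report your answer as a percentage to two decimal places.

With a fixed labor force, u_{t+1} = u_t + s·(1−u_t) − f·u_t = u_t·(1−s−f) + s.
Here 1−s−f = 0.609 and s = 0.016.
u_1 = 0.085400 × 0.609 + 0.016 = 0.068009.
u_2 = 0.068009 × 0.609 + 0.016 = 0.057417.
u_3 = 0.057417 × 0.609 + 0.016 = 0.050967.

Unemployment rate after three quarters ≈ 5.10%.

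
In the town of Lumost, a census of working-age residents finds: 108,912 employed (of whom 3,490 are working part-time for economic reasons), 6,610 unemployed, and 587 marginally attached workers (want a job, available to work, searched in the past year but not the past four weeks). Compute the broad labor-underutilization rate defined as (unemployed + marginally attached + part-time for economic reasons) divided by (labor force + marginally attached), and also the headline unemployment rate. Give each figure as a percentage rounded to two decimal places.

Broad underutilization rate ≈ 9.20%; headline unemployment rate ≈ 5.72%.

Labor force = 108,912 + 6,610 = 115,522.
Numerator = 6,610 + 587 + 3,490 = 10,687.
Denominator = 115,522 + 587 = 116,109.
Broad rate = 10,687 / 116,109 = 9.20%.
Headline unemployment rate = 6,610 / 115,522 = 5.72%.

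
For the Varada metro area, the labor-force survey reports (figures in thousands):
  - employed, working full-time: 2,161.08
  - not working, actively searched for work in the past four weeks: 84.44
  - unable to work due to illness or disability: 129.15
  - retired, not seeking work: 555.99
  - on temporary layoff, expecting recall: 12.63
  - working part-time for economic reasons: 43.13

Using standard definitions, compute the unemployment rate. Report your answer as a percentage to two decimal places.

Employed = 2,161.08 + 43.13 = 2,204.21 thousand (anyone who worked, including part-time for economic reasons, counts as employed).
Unemployed = 84.44 + 12.63 = 97.07 thousand (jobless and actively searching, or on temporary layoff).
Labor force = 2,204.21 + 97.07 = 2,301.28 thousand.
Unemployment rate = 97.07 / 2,301.28 = 4.22%.

Unemployment rate ≈ 4.22%.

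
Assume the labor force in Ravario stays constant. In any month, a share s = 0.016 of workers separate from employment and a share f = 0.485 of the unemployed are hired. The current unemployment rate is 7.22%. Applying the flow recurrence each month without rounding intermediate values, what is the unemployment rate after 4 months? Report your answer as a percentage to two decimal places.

With a fixed labor force, u_{t+1} = u_t + s·(1−u_t) − f·u_t = u_t·(1−s−f) + s.
Here 1−s−f = 0.499 and s = 0.016.
u_1 = 0.072200 × 0.499 + 0.016 = 0.052028.
u_2 = 0.052028 × 0.499 + 0.016 = 0.041962.
u_3 = 0.041962 × 0.499 + 0.016 = 0.036939.
u_4 = 0.036939 × 0.499 + 0.016 = 0.034433.

Unemployment rate after four months ≈ 3.44%.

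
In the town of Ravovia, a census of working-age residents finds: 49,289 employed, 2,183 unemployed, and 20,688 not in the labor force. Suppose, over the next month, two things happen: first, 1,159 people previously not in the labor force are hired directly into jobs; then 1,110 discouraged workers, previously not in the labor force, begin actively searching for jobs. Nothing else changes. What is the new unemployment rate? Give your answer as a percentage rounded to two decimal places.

Initially, labor force = 49,289 + 2,183 = 51,472, so u = 2,183/51,472 = 4.24%.
After the first change, employed and labor force both rise by 1,159; unemployed unchanged → E = 50,448, U = 2,183, labor force = 52,631.
After the second change, unemployed and labor force both rise by 1,110 → E = 50,448, U = 3,293, labor force = 53,741.
New unemployment rate = 3,293 / 53,741 = 6.13%.

New unemployment rate ≈ 6.13%.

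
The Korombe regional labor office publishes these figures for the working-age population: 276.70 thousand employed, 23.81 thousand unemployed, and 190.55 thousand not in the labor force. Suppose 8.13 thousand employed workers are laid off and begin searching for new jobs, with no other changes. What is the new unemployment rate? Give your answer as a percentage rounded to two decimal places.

Initially, labor force = 276.70 + 23.81 = 300.51 thousand, so u = 23.81/300.51 = 7.92%.
After the change, employed falls and unemployed rises by 8.13; labor force unchanged → E = 268.57, U = 31.94, labor force = 300.51 thousand.
New unemployment rate = 31.94 / 300.51 = 10.63%.

New unemployment rate ≈ 10.63%.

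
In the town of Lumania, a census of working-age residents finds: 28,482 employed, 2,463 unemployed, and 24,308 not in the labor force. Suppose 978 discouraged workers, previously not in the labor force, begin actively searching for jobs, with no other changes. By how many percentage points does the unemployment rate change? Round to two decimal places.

Initially, labor force = 28,482 + 2,463 = 30,945, so u = 2,463/30,945 = 7.96%.
After the change, unemployed and labor force both rise by 978 → E = 28,482, U = 3,441, labor force = 31,923.
New unemployment rate = 3,441 / 31,923 = 10.78%.
Change = 10.78% − 7.96% = +2.82 percentage points.

The unemployment rate changes by +2.82 percentage points.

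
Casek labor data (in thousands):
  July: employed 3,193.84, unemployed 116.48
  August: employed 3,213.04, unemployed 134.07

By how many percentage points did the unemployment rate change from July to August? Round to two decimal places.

The unemployment rate changed by +0.49 percentage points.

July: labor force = 3,193.84 + 116.48 = 3,310.32; u = 116.48/3,310.32 = 3.52%.
August: labor force = 3,213.04 + 134.07 = 3,347.11; u = 134.07/3,347.11 = 4.01%.
Change = 4.01% − 3.52% = +0.49 pp.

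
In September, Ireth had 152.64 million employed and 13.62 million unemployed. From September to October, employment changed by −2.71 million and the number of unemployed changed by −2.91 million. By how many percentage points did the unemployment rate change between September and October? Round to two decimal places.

September: labor force = 152.64 + 13.62 = 166.26; u = 13.62/166.26 = 8.19%.
October: labor force = 149.93 + 10.71 = 160.64; u = 10.71/160.64 = 6.67%.
Change = 6.67% − 8.19% = −1.52 pp.

The unemployment rate changed by −1.52 percentage points.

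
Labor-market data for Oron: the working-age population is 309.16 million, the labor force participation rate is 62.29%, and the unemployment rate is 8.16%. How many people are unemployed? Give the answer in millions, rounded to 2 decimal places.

Labor force = 0.6229 × 309.16 = 192.58 million.
Unemployed = 0.0816 × 192.58 ≈ 15.71 million.

About 15.71 million are unemployed.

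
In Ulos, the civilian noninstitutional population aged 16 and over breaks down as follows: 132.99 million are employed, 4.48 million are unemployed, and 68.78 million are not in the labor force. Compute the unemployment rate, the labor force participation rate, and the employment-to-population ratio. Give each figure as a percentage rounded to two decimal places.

Unemployment rate ≈ 3.26%; labor force participation rate ≈ 66.65%; employment-population ratio ≈ 64.48%.

Labor force = employed + unemployed = 132.99 + 4.48 = 137.47 million.
Working-age population = 137.47 + 68.78 = 206.25 million.
Unemployment rate = 4.48 / 137.47 = 3.26%.
Labor force participation rate = 137.47 / 206.25 = 66.65%.
Employment-population ratio = 132.99 / 206.25 = 64.48%.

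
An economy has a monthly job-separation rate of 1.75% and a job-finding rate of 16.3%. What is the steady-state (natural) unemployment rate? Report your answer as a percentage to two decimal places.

At steady state the flows balance: s·E = f·U, so U/(E+U) = s/(s+f).
u* = 1.75 / (1.75 + 16.3) = 1.75 / 18.05 = 9.70%.

Steady-state unemployment rate ≈ 9.70%.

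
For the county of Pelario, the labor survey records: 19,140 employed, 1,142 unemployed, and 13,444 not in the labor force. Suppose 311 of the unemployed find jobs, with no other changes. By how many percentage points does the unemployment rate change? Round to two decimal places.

Initially, labor force = 19,140 + 1,142 = 20,282, so u = 1,142/20,282 = 5.63%.
After the change, unemployed falls and employed rises by 311; labor force unchanged → E = 19,451, U = 831, labor force = 20,282.
New unemployment rate = 831 / 20,282 = 4.10%.
Change = 4.10% − 5.63% = −1.53 percentage points.

The unemployment rate changes by −1.53 percentage points.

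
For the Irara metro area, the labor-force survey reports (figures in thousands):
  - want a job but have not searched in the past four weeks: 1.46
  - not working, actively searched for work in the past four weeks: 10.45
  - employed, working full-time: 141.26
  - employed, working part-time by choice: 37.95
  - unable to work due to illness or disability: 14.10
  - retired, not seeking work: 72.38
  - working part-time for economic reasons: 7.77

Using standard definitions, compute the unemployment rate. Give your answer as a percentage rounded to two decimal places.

Employed = 141.26 + 37.95 + 7.77 = 186.98 thousand (anyone who worked, including part-time for economic reasons, counts as employed).
Unemployed = 10.45 thousand.
Labor force = 186.98 + 10.45 = 197.43 thousand.
Unemployment rate = 10.45 / 197.43 = 5.29%.

Unemployment rate ≈ 5.29%.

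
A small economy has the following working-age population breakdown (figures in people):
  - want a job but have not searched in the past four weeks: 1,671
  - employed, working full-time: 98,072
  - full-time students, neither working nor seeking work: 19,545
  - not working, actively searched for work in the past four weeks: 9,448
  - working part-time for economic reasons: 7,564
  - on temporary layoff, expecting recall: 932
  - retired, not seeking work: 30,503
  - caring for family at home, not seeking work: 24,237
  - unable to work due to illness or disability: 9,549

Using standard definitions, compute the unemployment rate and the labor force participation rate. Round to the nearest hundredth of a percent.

Employed = 98,072 + 7,564 = 105,636 (anyone who worked, including part-time for economic reasons, counts as employed).
Unemployed = 9,448 + 932 = 10,380 (jobless and actively searching, or on temporary layoff).
Labor force = 105,636 + 10,380 = 116,016.
Not in labor force = 1,671 + 19,545 + 30,503 + 24,237 + 9,549 = 85,505 (those not working and not actively searching are outside the labor force — including those who want a job but have given up searching).
Civilian working-age population = 116,016 + 85,505 = 201,521.
Unemployment rate = 10,380 / 116,016 = 8.95%.
Labor force participation rate = 116,016 / 201,521 = 57.57%.

Unemployment rate ≈ 8.95%; labor force participation rate ≈ 57.57%.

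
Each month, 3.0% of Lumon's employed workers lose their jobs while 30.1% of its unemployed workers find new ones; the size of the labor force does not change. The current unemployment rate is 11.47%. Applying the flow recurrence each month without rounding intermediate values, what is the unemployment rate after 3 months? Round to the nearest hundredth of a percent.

With a fixed labor force, u_{t+1} = u_t + s·(1−u_t) − f·u_t = u_t·(1−s−f) + s.
Here 1−s−f = 0.669 and s = 0.030.
u_1 = 0.114700 × 0.669 + 0.030 = 0.106734.
u_2 = 0.106734 × 0.669 + 0.030 = 0.101405.
u_3 = 0.101405 × 0.669 + 0.030 = 0.097840.

Unemployment rate after three months ≈ 9.78%.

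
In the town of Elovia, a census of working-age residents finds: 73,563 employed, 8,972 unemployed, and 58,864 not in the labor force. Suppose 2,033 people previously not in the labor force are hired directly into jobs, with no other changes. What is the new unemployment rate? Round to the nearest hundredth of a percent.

New unemployment rate ≈ 10.61%.

Initially, labor force = 73,563 + 8,972 = 82,535, so u = 8,972/82,535 = 10.87%.
After the change, employed and labor force both rise by 2,033; unemployed unchanged → E = 75,596, U = 8,972, labor force = 84,568.
New unemployment rate = 8,972 / 84,568 = 10.61%.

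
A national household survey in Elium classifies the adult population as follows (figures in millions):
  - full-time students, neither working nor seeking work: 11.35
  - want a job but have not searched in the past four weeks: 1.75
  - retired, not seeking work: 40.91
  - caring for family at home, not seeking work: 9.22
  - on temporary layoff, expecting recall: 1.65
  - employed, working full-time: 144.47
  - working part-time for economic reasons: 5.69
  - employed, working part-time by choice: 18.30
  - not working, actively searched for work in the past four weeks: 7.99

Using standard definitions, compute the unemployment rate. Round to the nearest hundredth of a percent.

Unemployment rate ≈ 5.41%.

Employed = 144.47 + 5.69 + 18.30 = 168.46 million (anyone who worked, including part-time for economic reasons, counts as employed).
Unemployed = 1.65 + 7.99 = 9.64 million (jobless and actively searching, or on temporary layoff).
Labor force = 168.46 + 9.64 = 178.10 million.
Unemployment rate = 9.64 / 178.10 = 5.41%.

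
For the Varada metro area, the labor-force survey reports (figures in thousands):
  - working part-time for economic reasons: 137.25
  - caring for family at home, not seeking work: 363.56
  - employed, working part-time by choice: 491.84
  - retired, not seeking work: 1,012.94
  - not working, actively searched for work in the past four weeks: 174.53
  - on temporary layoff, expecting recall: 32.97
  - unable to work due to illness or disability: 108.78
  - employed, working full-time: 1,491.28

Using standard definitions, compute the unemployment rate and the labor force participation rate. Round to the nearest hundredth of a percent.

Employed = 137.25 + 491.84 + 1,491.28 = 2,120.37 thousand (anyone who worked, including part-time for economic reasons, counts as employed).
Unemployed = 174.53 + 32.97 = 207.50 thousand (jobless and actively searching, or on temporary layoff).
Labor force = 2,120.37 + 207.50 = 2,327.87 thousand.
Not in labor force = 363.56 + 1,012.94 + 108.78 = 1,485.28 thousand (those not working and not actively searching are outside the labor force).
Civilian working-age population = 2,327.87 + 1,485.28 = 3,813.15 thousand.
Unemployment rate = 207.50 / 2,327.87 = 8.91%.
Labor force participation rate = 2,327.87 / 3,813.15 = 61.05%.

Unemployment rate ≈ 8.91%; labor force participation rate ≈ 61.05%.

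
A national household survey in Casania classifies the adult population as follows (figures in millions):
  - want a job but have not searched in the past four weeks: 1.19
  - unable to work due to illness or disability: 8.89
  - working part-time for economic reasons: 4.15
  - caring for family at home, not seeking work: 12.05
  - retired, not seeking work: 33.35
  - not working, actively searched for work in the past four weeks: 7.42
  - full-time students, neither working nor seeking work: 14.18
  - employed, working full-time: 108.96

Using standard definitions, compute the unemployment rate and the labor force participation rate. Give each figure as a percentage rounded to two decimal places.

Employed = 4.15 + 108.96 = 113.11 million (anyone who worked, including part-time for economic reasons, counts as employed).
Unemployed = 7.42 million.
Labor force = 113.11 + 7.42 = 120.53 million.
Not in labor force = 1.19 + 8.89 + 12.05 + 33.35 + 14.18 = 69.66 million (those not working and not actively searching are outside the labor force — including those who want a job but have given up searching).
Civilian working-age population = 120.53 + 69.66 = 190.19 million.
Unemployment rate = 7.42 / 120.53 = 6.16%.
Labor force participation rate = 120.53 / 190.19 = 63.37%.

Unemployment rate ≈ 6.16%; labor force participation rate ≈ 63.37%.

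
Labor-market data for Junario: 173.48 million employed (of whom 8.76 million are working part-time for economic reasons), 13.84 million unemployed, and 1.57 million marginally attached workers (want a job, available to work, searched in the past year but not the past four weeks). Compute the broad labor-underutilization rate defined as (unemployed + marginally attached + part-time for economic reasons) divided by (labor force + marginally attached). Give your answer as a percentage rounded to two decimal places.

Labor force = 173.48 + 13.84 = 187.32 million.
Numerator = 13.84 + 1.57 + 8.76 = 24.17 million.
Denominator = 187.32 + 1.57 = 188.89 million.
Broad rate = 24.17 / 188.89 = 12.80%.

Broad underutilization rate ≈ 12.80%.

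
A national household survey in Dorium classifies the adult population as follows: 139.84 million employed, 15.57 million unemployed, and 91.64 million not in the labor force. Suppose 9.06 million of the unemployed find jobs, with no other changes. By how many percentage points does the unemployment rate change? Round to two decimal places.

Initially, labor force = 139.84 + 15.57 = 155.41 million, so u = 15.57/155.41 = 10.02%.
After the change, unemployed falls and employed rises by 9.06; labor force unchanged → E = 148.90, U = 6.51, labor force = 155.41 million.
New unemployment rate = 6.51 / 155.41 = 4.19%.
Change = 4.19% − 10.02% = −5.83 percentage points.

The unemployment rate changes by −5.83 percentage points.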